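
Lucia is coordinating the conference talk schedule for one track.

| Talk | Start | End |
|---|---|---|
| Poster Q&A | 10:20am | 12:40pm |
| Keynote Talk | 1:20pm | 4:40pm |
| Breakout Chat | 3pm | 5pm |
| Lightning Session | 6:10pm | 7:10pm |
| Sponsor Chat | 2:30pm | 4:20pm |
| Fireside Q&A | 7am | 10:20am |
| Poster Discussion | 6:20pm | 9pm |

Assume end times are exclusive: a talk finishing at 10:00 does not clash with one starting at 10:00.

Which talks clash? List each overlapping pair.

Breakout Chat & Keynote Talk, Breakout Chat & Sponsor Chat, Keynote Talk & Sponsor Chat, Lightning Session & Poster Discussion

Sorted by start: Fireside Q&A, Poster Q&A, Keynote Talk, Sponsor Chat, Breakout Chat, Lightning Session, Poster Discussion.
Poster Q&A starts exactly when Fireside Q&A ends (back-to-back, no overlap), so nothing later overlaps Fireside Q&A either.
Keynote Talk starts after Poster Q&A ends, so nothing later overlaps Poster Q&A either.
Sponsor Chat starts before Keynote Talk ends → Keynote Talk and Sponsor Chat overlap.
Breakout Chat starts before Keynote Talk ends → Keynote Talk and Breakout Chat overlap.
Lightning Session starts after Keynote Talk ends, so nothing later overlaps Keynote Talk either.
Breakout Chat starts before Sponsor Chat ends → Sponsor Chat and Breakout Chat overlap.
Lightning Session starts after Sponsor Chat ends, so nothing later overlaps Sponsor Chat either.
Lightning Session starts after Breakout Chat ends, so nothing later overlaps Breakout Chat either.
Poster Discussion starts before Lightning Session ends → Lightning Session and Poster Discussion overlap.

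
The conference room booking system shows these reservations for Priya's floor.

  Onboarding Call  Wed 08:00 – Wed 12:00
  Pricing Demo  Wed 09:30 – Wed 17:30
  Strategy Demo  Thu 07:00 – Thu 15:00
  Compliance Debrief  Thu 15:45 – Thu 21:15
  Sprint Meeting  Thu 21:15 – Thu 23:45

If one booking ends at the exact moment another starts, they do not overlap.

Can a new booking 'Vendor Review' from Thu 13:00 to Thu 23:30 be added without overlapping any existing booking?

Onboarding Call: ends Wed 12:00 at or before Vendor Review starts Thu 13:00 → clear.
Pricing Demo: ends Wed 17:30 at or before Vendor Review starts Thu 13:00 → clear.
Strategy Demo: starts Thu 07:00 before Vendor Review ends Thu 23:30, and ends Thu 15:00 after Vendor Review starts Thu 13:00 → overlap.
Compliance Debrief: starts Thu 15:45 before Vendor Review ends Thu 23:30, and ends Thu 21:15 after Vendor Review starts Thu 13:00 → overlap.
Sprint Meeting: starts Thu 21:15 before Vendor Review ends Thu 23:30, and ends Thu 23:45 after Vendor Review starts Thu 13:00 → overlap.
Vendor Review overlaps Strategy Demo, Compliance Debrief, Sprint Meeting.

No — it overlaps Compliance Debrief, Sprint Meeting, Strategy Demo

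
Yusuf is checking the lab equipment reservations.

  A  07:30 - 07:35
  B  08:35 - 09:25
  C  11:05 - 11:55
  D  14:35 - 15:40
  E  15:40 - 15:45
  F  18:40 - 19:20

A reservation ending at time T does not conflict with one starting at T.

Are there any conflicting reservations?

No

Sorted by start: A, B, C, D, E, F.
B starts after A ends, so nothing later overlaps A either.
C starts after B ends, so nothing later overlaps B either.
D starts after C ends, so nothing later overlaps C either.
E starts exactly when D ends (back-to-back, no overlap), so nothing later overlaps D either.
F starts after E ends.
Every pair is clear; the schedule has no overlaps.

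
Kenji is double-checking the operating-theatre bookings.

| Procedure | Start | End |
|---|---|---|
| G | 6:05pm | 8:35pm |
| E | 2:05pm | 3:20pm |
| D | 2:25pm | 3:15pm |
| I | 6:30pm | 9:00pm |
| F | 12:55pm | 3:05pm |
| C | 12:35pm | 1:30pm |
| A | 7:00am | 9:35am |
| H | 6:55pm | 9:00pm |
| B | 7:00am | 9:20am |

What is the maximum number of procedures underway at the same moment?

3

Sweep the timeline, counting +1 at each start and −1 at each end (ends before starts at a tie):
7:00am start A → 1
7:00am start B → 2
9:20am end B → 1
9:35am end A → 0
12:35pm start C → 1
12:55pm start F → 2
1:30pm end C → 1
2:05pm start E → 2
2:25pm start D → 3
3:05pm end F → 2
3:15pm end D → 1
3:20pm end E → 0
6:05pm start G → 1
6:30pm start I → 2
6:55pm start H → 3
8:35pm end G → 2
9:00pm end H → 1
9:00pm end I → 0
Peak is 3, at 2:25pm (D, E, F).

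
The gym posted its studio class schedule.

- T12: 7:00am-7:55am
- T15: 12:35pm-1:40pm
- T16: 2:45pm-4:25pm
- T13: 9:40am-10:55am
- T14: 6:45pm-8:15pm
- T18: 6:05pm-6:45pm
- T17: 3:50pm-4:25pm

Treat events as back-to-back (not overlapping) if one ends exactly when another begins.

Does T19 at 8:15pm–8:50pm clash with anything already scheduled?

T12: ends 7:55am at or before T19 starts 8:15pm → clear.
T13: ends 10:55am at or before T19 starts 8:15pm → clear.
T15: ends 1:40pm at or before T19 starts 8:15pm → clear.
T16: ends 4:25pm at or before T19 starts 8:15pm → clear.
T17: ends 4:25pm at or before T19 starts 8:15pm → clear.
T18: ends 6:45pm at or before T19 starts 8:15pm → clear.
T14: ends 8:15pm at or before T19 starts 8:15pm → clear.

No — it doesn't clash with anything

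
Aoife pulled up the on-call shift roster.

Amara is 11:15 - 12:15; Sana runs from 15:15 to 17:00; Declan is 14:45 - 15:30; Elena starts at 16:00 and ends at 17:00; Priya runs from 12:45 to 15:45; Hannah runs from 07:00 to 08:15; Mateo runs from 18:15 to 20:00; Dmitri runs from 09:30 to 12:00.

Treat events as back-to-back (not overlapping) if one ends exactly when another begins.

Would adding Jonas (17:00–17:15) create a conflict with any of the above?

No — it doesn't clash with anything

Hannah: ends 08:15 at or before Jonas starts 17:00 → clear.
Dmitri: ends 12:00 at or before Jonas starts 17:00 → clear.
Amara: ends 12:15 at or before Jonas starts 17:00 → clear.
Priya: ends 15:45 at or before Jonas starts 17:00 → clear.
Declan: ends 15:30 at or before Jonas starts 17:00 → clear.
Sana: ends 17:00 at or before Jonas starts 17:00 → clear.
Elena: ends 17:00 at or before Jonas starts 17:00 → clear.
Mateo: starts 18:15 at or after Jonas ends 17:15 → clear.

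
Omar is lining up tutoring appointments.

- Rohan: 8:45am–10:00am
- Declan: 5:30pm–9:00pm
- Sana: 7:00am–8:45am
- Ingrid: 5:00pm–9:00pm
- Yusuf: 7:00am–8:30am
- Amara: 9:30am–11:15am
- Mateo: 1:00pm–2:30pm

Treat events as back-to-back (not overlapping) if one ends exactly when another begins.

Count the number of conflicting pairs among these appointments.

Sorted by start: Sana, Yusuf, Rohan, Amara, Mateo, Ingrid, Declan.
Yusuf starts before Sana ends → Sana and Yusuf overlap.
Rohan starts exactly when Sana ends (back-to-back, no overlap), so Sana has no further overlaps.
Rohan starts after Yusuf ends, so Yusuf has no further overlaps.
Amara starts before Rohan ends → Rohan and Amara overlap.
Mateo starts after Rohan ends, so Rohan has no further overlaps.
Mateo starts after Amara ends, so Amara has no further overlaps.
Ingrid starts after Mateo ends, so Mateo has no further overlaps.
Declan starts before Ingrid ends → Ingrid and Declan overlap.
Overlapping pairs: Amara & Rohan, Declan & Ingrid, Sana & Yusuf — 3 in total.

3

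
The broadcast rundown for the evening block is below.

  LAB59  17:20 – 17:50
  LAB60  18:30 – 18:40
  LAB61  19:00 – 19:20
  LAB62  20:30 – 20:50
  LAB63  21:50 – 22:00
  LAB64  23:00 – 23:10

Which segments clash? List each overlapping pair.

no conflicts

Check each pair: they overlap iff neither finishes before the other starts.
Sorted by start: LAB59, LAB60, LAB61, LAB62, LAB63, LAB64.
LAB60 starts after LAB59 ends; LAB59 is clear from here.
LAB61 starts after LAB60 ends; LAB60 is clear from here.
LAB62 starts after LAB61 ends; LAB61 is clear from here.
LAB63 starts after LAB62 ends; LAB62 is clear from here.
LAB64 starts after LAB63 ends.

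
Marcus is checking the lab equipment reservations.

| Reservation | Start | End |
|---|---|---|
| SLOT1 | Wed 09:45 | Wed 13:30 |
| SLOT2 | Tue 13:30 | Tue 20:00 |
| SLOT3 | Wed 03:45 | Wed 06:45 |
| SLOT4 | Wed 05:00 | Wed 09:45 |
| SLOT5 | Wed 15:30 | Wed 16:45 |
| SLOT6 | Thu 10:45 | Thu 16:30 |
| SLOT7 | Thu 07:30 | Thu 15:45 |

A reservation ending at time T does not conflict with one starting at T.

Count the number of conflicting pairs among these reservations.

Sorted by start: SLOT2, SLOT3, SLOT4, SLOT1, SLOT5, SLOT7, SLOT6.
SLOT3 starts after SLOT2 ends; SLOT2 is clear from here.
SLOT4 starts before SLOT3 ends → SLOT3 and SLOT4 overlap.
SLOT1 starts after SLOT3 ends; SLOT3 is clear from here.
SLOT1 starts exactly when SLOT4 ends (back-to-back, no overlap); SLOT4 is clear from here.
SLOT5 starts after SLOT1 ends; SLOT1 is clear from here.
SLOT7 starts after SLOT5 ends; SLOT5 is clear from here.
SLOT6 starts before SLOT7 ends → SLOT7 and SLOT6 overlap.
Overlapping pairs: SLOT3 & SLOT4, SLOT6 & SLOT7 — 2 in total.

2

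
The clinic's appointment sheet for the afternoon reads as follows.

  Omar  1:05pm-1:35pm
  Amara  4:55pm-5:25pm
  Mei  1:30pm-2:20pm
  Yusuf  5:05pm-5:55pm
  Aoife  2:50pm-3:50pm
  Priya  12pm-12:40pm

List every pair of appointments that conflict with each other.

Sorted by start: Priya, Omar, Mei, Aoife, Amara, Yusuf.
Omar starts after Priya ends — done with Priya.
Mei starts before Omar ends → Omar and Mei overlap.
Aoife starts after Omar ends — done with Omar.
Aoife starts after Mei ends — done with Mei.
Amara starts after Aoife ends — done with Aoife.
Yusuf starts before Amara ends → Amara and Yusuf overlap.

Amara & Yusuf, Mei & Omar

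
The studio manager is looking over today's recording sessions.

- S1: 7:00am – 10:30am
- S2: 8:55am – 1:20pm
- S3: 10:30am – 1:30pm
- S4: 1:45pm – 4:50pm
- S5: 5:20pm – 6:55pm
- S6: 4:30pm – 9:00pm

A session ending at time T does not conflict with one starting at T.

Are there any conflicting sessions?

Sorted by start: S1, S2, S3, S4, S6, S5.
S2 starts before S1 ends → S1 and S2 overlap.
That's a conflict, so the schedule is not conflict-free.

Yes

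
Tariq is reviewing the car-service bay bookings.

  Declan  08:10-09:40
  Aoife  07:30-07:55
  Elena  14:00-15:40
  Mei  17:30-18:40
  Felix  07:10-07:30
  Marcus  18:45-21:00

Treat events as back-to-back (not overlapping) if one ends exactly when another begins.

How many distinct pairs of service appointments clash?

0

Check each pair: they overlap iff neither finishes before the other starts.
Sorted by start: Felix, Aoife, Declan, Elena, Mei, Marcus.
Aoife starts exactly when Felix ends (back-to-back, no overlap); Felix is clear from here.
Declan starts after Aoife ends; Aoife is clear from here.
Elena starts after Declan ends; Declan is clear from here.
Mei starts after Elena ends; Elena is clear from here.
Marcus starts after Mei ends.
No pair overlaps.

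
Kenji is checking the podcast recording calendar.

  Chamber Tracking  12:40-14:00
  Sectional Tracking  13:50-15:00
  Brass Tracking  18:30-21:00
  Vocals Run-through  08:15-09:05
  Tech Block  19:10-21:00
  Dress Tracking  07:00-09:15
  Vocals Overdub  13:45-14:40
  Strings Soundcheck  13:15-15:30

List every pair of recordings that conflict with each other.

Check each pair: they overlap iff neither finishes before the other starts.
Sorted by start: Dress Tracking, Vocals Run-through, Chamber Tracking, Strings Soundcheck, Vocals Overdub, Sectional Tracking, Brass Tracking, Tech Block.
Vocals Run-through starts before Dress Tracking ends → Dress Tracking and Vocals Run-through overlap.
Chamber Tracking starts after Dress Tracking ends; Dress Tracking is clear from here.
Chamber Tracking starts after Vocals Run-through ends; Vocals Run-through is clear from here.
Strings Soundcheck starts before Chamber Tracking ends → Chamber Tracking and Strings Soundcheck overlap.
Vocals Overdub starts before Chamber Tracking ends → Chamber Tracking and Vocals Overdub overlap.
Sectional Tracking starts before Chamber Tracking ends → Chamber Tracking and Sectional Tracking overlap.
Brass Tracking starts after Chamber Tracking ends; Chamber Tracking is clear from here.
Vocals Overdub starts before Strings Soundcheck ends → Strings Soundcheck and Vocals Overdub overlap.
Sectional Tracking starts before Strings Soundcheck ends → Strings Soundcheck and Sectional Tracking overlap.
Brass Tracking starts after Strings Soundcheck ends; Strings Soundcheck is clear from here.
Sectional Tracking starts before Vocals Overdub ends → Vocals Overdub and Sectional Tracking overlap.
Brass Tracking starts after Vocals Overdub ends; Vocals Overdub is clear from here.
Brass Tracking starts after Sectional Tracking ends; Sectional Tracking is clear from here.
Tech Block starts before Brass Tracking ends → Brass Tracking and Tech Block overlap.

Brass Tracking & Tech Block, Chamber Tracking & Sectional Tracking, Chamber Tracking & Strings Soundcheck, Chamber Tracking & Vocals Overdub, Dress Tracking & Vocals Run-through, Sectional Tracking & Strings Soundcheck, Sectional Tracking & Vocals Overdub, Strings Soundcheck & Vocals Overdub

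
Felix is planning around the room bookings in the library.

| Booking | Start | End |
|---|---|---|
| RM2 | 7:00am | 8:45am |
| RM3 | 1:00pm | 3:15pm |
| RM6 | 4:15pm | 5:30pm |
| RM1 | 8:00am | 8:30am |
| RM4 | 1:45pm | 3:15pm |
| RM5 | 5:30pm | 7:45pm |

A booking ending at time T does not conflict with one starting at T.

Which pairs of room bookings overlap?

Sorted by start: RM2, RM1, RM3, RM4, RM6, RM5.
RM1 starts before RM2 ends → RM2 and RM1 overlap.
RM3 starts after RM2 ends, so RM2 has no further overlaps.
RM3 starts after RM1 ends, so RM1 has no further overlaps.
RM4 starts before RM3 ends → RM3 and RM4 overlap.
RM6 starts after RM3 ends, so RM3 has no further overlaps.
RM6 starts after RM4 ends, so RM4 has no further overlaps.
RM5 starts exactly when RM6 ends (back-to-back, no overlap).

RM1 & RM2, RM3 & RM4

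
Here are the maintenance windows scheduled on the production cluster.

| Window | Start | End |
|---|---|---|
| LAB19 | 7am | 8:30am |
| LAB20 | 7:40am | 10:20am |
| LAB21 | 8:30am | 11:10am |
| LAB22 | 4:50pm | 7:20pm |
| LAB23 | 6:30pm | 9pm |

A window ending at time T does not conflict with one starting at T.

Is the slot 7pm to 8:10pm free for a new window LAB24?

No — it overlaps LAB22, LAB23

LAB19: ends 8:30am at or before LAB24 starts 7pm → clear.
LAB20: ends 10:20am at or before LAB24 starts 7pm → clear.
LAB21: ends 11:10am at or before LAB24 starts 7pm → clear.
LAB22: starts 4:50pm before LAB24 ends 8:10pm, and ends 7:20pm after LAB24 starts 7pm → overlap.
LAB23: starts 6:30pm before LAB24 ends 8:10pm, and ends 9pm after LAB24 starts 7pm → overlap.
LAB24 overlaps LAB22, LAB23.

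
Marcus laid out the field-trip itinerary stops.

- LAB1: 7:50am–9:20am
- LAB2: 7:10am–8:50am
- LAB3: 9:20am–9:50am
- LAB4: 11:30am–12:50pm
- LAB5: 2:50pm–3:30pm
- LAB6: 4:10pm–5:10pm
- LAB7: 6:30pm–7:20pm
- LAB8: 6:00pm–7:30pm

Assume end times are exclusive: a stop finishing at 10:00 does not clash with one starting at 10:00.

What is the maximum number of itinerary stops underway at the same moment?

2

Walk through starts and ends in time order (an end at T is processed before a start at T):
7:10am start LAB2 → 1
7:50am start LAB1 → 2
8:50am end LAB2 → 1
9:20am end LAB1 → 0
9:20am start LAB3 → 1
9:50am end LAB3 → 0
11:30am start LAB4 → 1
12:50pm end LAB4 → 0
2:50pm start LAB5 → 1
3:30pm end LAB5 → 0
4:10pm start LAB6 → 1
5:10pm end LAB6 → 0
6:00pm start LAB8 → 1
6:30pm start LAB7 → 2
7:20pm end LAB7 → 1
7:30pm end LAB8 → 0
Peak is 2, at 7:50am (LAB1, LAB2).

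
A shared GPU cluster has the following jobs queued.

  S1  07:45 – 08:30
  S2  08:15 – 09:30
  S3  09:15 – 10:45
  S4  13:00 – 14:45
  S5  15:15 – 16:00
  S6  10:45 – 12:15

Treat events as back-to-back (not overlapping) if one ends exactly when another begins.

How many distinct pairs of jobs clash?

Sorted by start: S1, S2, S3, S6, S4, S5.
S2 starts before S1 ends → S1 and S2 overlap.
S3 starts after S1 ends, so nothing later overlaps S1 either.
S3 starts before S2 ends → S2 and S3 overlap.
S6 starts after S2 ends, so nothing later overlaps S2 either.
S6 starts exactly when S3 ends (back-to-back, no overlap), so nothing later overlaps S3 either.
S4 starts after S6 ends, so nothing later overlaps S6 either.
S5 starts after S4 ends.
Overlapping pairs: S1 & S2, S2 & S3 — 2 in total.

2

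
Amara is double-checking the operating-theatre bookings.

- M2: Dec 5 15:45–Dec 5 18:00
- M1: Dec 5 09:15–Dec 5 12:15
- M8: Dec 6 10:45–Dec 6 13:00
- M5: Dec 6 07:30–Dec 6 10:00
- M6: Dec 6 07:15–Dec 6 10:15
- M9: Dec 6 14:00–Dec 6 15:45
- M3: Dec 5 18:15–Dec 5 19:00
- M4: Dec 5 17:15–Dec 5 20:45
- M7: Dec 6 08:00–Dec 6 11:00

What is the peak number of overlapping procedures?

3

Sort all start/end points and keep a running count:
Dec 5 09:15 start M1 → 1
Dec 5 12:15 end M1 → 0
Dec 5 15:45 start M2 → 1
Dec 5 17:15 start M4 → 2
Dec 5 18:00 end M2 → 1
Dec 5 18:15 start M3 → 2
Dec 5 19:00 end M3 → 1
Dec 5 20:45 end M4 → 0
Dec 6 07:15 start M6 → 1
Dec 6 07:30 start M5 → 2
Dec 6 08:00 start M7 → 3
Dec 6 10:00 end M5 → 2
Dec 6 10:15 end M6 → 1
Dec 6 10:45 start M8 → 2
Dec 6 11:00 end M7 → 1
Dec 6 13:00 end M8 → 0
Dec 6 14:00 start M9 → 1
Dec 6 15:45 end M9 → 0
Peak is 3, at Dec 6 08:00 (M5, M6, M7).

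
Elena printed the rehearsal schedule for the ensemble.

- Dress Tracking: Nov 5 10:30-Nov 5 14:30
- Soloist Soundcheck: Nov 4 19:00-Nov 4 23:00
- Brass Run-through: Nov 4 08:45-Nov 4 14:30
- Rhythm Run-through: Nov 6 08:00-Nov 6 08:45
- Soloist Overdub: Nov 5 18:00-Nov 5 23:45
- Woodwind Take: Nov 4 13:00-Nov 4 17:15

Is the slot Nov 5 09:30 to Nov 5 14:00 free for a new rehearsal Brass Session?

No — it overlaps Dress Tracking

Brass Run-through: ends Nov 4 14:30 at or before Brass Session starts Nov 5 09:30 → clear.
Woodwind Take: ends Nov 4 17:15 at or before Brass Session starts Nov 5 09:30 → clear.
Soloist Soundcheck: ends Nov 4 23:00 at or before Brass Session starts Nov 5 09:30 → clear.
Dress Tracking: starts Nov 5 10:30 before Brass Session ends Nov 5 14:00, and ends Nov 5 14:30 after Brass Session starts Nov 5 09:30 → overlap.
Soloist Overdub: starts Nov 5 18:00 at or after Brass Session ends Nov 5 14:00 → clear.
Rhythm Run-through: starts Nov 6 08:00 at or after Brass Session ends Nov 5 14:00 → clear.
Brass Session overlaps Dress Tracking.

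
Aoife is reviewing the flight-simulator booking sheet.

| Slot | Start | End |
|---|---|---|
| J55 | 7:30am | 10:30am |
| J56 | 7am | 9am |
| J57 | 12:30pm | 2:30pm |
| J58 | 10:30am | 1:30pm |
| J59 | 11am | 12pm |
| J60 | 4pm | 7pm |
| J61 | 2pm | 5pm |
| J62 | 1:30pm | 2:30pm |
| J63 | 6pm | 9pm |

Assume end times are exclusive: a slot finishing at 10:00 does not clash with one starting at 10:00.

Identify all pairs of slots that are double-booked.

J55 & J56, J57 & J58, J57 & J61, J57 & J62, J58 & J59, J60 & J61, J60 & J63, J61 & J62

Sorted by start: J56, J55, J58, J59, J57, J62, J61, J60, J63.
J55 starts before J56 ends → J56 and J55 overlap.
J58 starts after J56 ends, so nothing later overlaps J56 either.
J58 starts exactly when J55 ends (back-to-back, no overlap), so nothing later overlaps J55 either.
J59 starts before J58 ends → J58 and J59 overlap.
J57 starts before J58 ends → J58 and J57 overlap.
J62 starts exactly when J58 ends (back-to-back, no overlap), so nothing later overlaps J58 either.
J57 starts after J59 ends, so nothing later overlaps J59 either.
J62 starts before J57 ends → J57 and J62 overlap.
J61 starts before J57 ends → J57 and J61 overlap.
J60 starts after J57 ends, so nothing later overlaps J57 either.
J61 starts before J62 ends → J62 and J61 overlap.
J60 starts after J62 ends, so nothing later overlaps J62 either.
J60 starts before J61 ends → J61 and J60 overlap.
J63 starts after J61 ends.
J63 starts before J60 ends → J60 and J63 overlap.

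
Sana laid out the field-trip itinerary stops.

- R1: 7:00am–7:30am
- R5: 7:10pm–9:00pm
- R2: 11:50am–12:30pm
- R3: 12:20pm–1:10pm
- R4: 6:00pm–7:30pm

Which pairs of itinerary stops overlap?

R2 & R3, R4 & R5

Sorted by start: R1, R2, R3, R4, R5.
R2 starts after R1 ends, so R1 has no further overlaps.
R3 starts before R2 ends → R2 and R3 overlap.
R4 starts after R2 ends, so R2 has no further overlaps.
R4 starts after R3 ends, so R3 has no further overlaps.
R5 starts before R4 ends → R4 and R5 overlap.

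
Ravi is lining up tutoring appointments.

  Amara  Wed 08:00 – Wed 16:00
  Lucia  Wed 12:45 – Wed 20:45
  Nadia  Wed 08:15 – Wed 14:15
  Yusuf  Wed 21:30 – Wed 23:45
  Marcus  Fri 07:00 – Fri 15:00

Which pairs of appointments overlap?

Amara & Lucia, Amara & Nadia, Lucia & Nadia

Sorted by start: Amara, Nadia, Lucia, Yusuf, Marcus.
Nadia starts before Amara ends → Amara and Nadia overlap.
Lucia starts before Amara ends → Amara and Lucia overlap.
Yusuf starts after Amara ends, so nothing later overlaps Amara either.
Lucia starts before Nadia ends → Nadia and Lucia overlap.
Yusuf starts after Nadia ends, so nothing later overlaps Nadia either.
Yusuf starts after Lucia ends, so nothing later overlaps Lucia either.
Marcus starts after Yusuf ends.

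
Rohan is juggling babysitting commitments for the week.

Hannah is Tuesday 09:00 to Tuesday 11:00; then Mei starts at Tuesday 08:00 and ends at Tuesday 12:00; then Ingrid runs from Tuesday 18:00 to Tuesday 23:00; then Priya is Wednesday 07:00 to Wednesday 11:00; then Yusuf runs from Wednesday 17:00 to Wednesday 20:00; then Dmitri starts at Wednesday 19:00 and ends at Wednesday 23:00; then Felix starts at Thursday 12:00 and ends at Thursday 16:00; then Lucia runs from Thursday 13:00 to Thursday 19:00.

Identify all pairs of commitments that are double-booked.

Dmitri & Yusuf, Felix & Lucia, Hannah & Mei

Sorted by start: Mei, Hannah, Ingrid, Priya, Yusuf, Dmitri, Felix, Lucia.
Hannah starts before Mei ends → Mei and Hannah overlap.
Ingrid starts after Mei ends, so nothing later overlaps Mei either.
Ingrid starts after Hannah ends, so nothing later overlaps Hannah either.
Priya starts after Ingrid ends, so nothing later overlaps Ingrid either.
Yusuf starts after Priya ends, so nothing later overlaps Priya either.
Dmitri starts before Yusuf ends → Yusuf and Dmitri overlap.
Felix starts after Yusuf ends, so nothing later overlaps Yusuf either.
Felix starts after Dmitri ends, so nothing later overlaps Dmitri either.
Lucia starts before Felix ends → Felix and Lucia overlap.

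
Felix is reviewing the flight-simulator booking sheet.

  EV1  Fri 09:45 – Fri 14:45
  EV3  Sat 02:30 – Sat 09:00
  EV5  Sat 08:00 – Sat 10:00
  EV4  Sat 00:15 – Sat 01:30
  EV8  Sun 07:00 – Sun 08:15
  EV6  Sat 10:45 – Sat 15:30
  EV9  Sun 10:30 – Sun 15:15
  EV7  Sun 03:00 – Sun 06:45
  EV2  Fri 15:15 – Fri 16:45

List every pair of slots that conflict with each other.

EV3 & EV5

Sorted by start: EV1, EV2, EV4, EV3, EV5, EV6, EV7, EV8, EV9.
EV2 starts after EV1 ends; EV1 is clear from here.
EV4 starts after EV2 ends; EV2 is clear from here.
EV3 starts after EV4 ends; EV4 is clear from here.
EV5 starts before EV3 ends → EV3 and EV5 overlap.
EV6 starts after EV3 ends; EV3 is clear from here.
EV6 starts after EV5 ends; EV5 is clear from here.
EV7 starts after EV6 ends; EV6 is clear from here.
EV8 starts after EV7 ends; EV7 is clear from here.
EV9 starts after EV8 ends.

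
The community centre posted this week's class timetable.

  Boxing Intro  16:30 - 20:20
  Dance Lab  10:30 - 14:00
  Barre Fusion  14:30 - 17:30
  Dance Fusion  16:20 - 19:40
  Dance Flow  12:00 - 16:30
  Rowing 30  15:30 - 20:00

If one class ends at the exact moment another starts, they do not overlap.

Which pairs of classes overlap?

Barre Fusion & Boxing Intro, Barre Fusion & Dance Flow, Barre Fusion & Dance Fusion, Barre Fusion & Rowing 30, Boxing Intro & Dance Fusion, Boxing Intro & Rowing 30, Dance Flow & Dance Fusion, Dance Flow & Dance Lab, Dance Flow & Rowing 30, Dance Fusion & Rowing 30

Sorted by start: Dance Lab, Dance Flow, Barre Fusion, Rowing 30, Dance Fusion, Boxing Intro.
Dance Flow starts before Dance Lab ends → Dance Lab and Dance Flow overlap.
Barre Fusion starts after Dance Lab ends — done with Dance Lab.
Barre Fusion starts before Dance Flow ends → Dance Flow and Barre Fusion overlap.
Rowing 30 starts before Dance Flow ends → Dance Flow and Rowing 30 overlap.
Dance Fusion starts before Dance Flow ends → Dance Flow and Dance Fusion overlap.
Boxing Intro starts exactly when Dance Flow ends (back-to-back, no overlap).
Rowing 30 starts before Barre Fusion ends → Barre Fusion and Rowing 30 overlap.
Dance Fusion starts before Barre Fusion ends → Barre Fusion and Dance Fusion overlap.
Boxing Intro starts before Barre Fusion ends → Barre Fusion and Boxing Intro overlap.
Dance Fusion starts before Rowing 30 ends → Rowing 30 and Dance Fusion overlap.
Boxing Intro starts before Rowing 30 ends → Rowing 30 and Boxing Intro overlap.
Boxing Intro starts before Dance Fusion ends → Dance Fusion and Boxing Intro overlap.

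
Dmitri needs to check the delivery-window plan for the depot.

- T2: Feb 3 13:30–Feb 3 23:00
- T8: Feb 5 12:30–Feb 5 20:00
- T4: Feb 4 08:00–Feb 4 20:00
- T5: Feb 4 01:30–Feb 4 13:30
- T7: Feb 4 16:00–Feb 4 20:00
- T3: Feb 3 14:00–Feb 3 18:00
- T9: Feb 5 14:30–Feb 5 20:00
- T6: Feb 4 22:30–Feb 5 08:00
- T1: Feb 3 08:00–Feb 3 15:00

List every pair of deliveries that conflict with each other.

Sorted by start: T1, T2, T3, T5, T4, T7, T6, T8, T9.
T2 starts before T1 ends → T1 and T2 overlap.
T3 starts before T1 ends → T1 and T3 overlap.
T5 starts after T1 ends — done with T1.
T3 starts before T2 ends → T2 and T3 overlap.
T5 starts after T2 ends — done with T2.
T5 starts after T3 ends — done with T3.
T4 starts before T5 ends → T5 and T4 overlap.
T7 starts after T5 ends — done with T5.
T7 starts before T4 ends → T4 and T7 overlap.
T6 starts after T4 ends — done with T4.
T6 starts after T7 ends — done with T7.
T8 starts after T6 ends — done with T6.
T9 starts before T8 ends → T8 and T9 overlap.

T1 & T2, T1 & T3, T2 & T3, T4 & T5, T4 & T7, T8 & T9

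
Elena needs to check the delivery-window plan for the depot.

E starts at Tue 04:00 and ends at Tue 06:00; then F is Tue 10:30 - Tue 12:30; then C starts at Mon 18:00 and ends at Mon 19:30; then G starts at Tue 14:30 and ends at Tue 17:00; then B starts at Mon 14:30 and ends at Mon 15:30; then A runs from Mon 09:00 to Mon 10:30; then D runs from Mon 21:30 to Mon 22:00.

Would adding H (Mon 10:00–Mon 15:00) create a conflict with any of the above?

A: starts Mon 09:00 before H ends Mon 15:00, and ends Mon 10:30 after H starts Mon 10:00 → overlap.
B: starts Mon 14:30 before H ends Mon 15:00, and ends Mon 15:30 after H starts Mon 10:00 → overlap.
C: starts Mon 18:00 at or after H ends Mon 15:00 → clear.
D: starts Mon 21:30 at or after H ends Mon 15:00 → clear.
E: starts Tue 04:00 at or after H ends Mon 15:00 → clear.
F: starts Tue 10:30 at or after H ends Mon 15:00 → clear.
G: starts Tue 14:30 at or after H ends Mon 15:00 → clear.
H overlaps A, B.

Yes — it overlaps A, B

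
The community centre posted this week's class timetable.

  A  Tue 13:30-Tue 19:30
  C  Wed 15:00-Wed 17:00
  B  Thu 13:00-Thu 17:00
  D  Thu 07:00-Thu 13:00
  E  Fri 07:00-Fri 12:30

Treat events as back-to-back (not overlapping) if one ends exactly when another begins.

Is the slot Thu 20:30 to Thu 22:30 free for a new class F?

A: ends Tue 19:30 at or before F starts Thu 20:30 → clear.
C: ends Wed 17:00 at or before F starts Thu 20:30 → clear.
D: ends Thu 13:00 at or before F starts Thu 20:30 → clear.
B: ends Thu 17:00 at or before F starts Thu 20:30 → clear.
E: starts Fri 07:00 at or after F ends Thu 22:30 → clear.

Yes — the slot is free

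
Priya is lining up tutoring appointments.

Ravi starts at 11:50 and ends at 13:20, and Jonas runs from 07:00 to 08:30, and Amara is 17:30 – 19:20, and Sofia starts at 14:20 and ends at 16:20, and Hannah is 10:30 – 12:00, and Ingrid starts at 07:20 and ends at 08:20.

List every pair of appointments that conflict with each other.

Sorted by start: Jonas, Ingrid, Hannah, Ravi, Sofia, Amara.
Ingrid starts before Jonas ends → Jonas and Ingrid overlap.
Hannah starts after Jonas ends, so Jonas has no further overlaps.
Hannah starts after Ingrid ends, so Ingrid has no further overlaps.
Ravi starts before Hannah ends → Hannah and Ravi overlap.
Sofia starts after Hannah ends, so Hannah has no further overlaps.
Sofia starts after Ravi ends, so Ravi has no further overlaps.
Amara starts after Sofia ends.

Hannah & Ravi, Ingrid & Jonas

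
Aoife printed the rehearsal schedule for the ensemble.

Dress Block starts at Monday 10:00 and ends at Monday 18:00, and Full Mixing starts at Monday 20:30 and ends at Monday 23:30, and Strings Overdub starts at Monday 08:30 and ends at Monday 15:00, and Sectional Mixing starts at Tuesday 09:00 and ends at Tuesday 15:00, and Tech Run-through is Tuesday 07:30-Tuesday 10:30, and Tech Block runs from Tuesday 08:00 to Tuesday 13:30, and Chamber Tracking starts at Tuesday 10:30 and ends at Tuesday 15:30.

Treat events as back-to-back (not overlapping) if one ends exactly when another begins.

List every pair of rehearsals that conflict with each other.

Chamber Tracking & Sectional Mixing, Chamber Tracking & Tech Block, Dress Block & Strings Overdub, Sectional Mixing & Tech Block, Sectional Mixing & Tech Run-through, Tech Block & Tech Run-through

Two intervals overlap when each starts before the other ends.
Sorted by start: Strings Overdub, Dress Block, Full Mixing, Tech Run-through, Tech Block, Sectional Mixing, Chamber Tracking.
Dress Block starts before Strings Overdub ends → Strings Overdub and Dress Block overlap.
Full Mixing starts after Strings Overdub ends, so Strings Overdub has no further overlaps.
Full Mixing starts after Dress Block ends, so Dress Block has no further overlaps.
Tech Run-through starts after Full Mixing ends, so Full Mixing has no further overlaps.
Tech Block starts before Tech Run-through ends → Tech Run-through and Tech Block overlap.
Sectional Mixing starts before Tech Run-through ends → Tech Run-through and Sectional Mixing overlap.
Chamber Tracking starts exactly when Tech Run-through ends (back-to-back, no overlap).
Sectional Mixing starts before Tech Block ends → Tech Block and Sectional Mixing overlap.
Chamber Tracking starts before Tech Block ends → Tech Block and Chamber Tracking overlap.
Chamber Tracking starts before Sectional Mixing ends → Sectional Mixing and Chamber Tracking overlap.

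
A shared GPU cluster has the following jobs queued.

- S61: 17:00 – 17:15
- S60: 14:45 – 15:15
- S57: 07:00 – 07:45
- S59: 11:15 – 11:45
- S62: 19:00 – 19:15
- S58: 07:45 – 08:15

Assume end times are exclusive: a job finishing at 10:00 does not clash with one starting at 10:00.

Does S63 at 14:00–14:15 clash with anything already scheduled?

No — it doesn't clash with anything

S57: ends 07:45 at or before S63 starts 14:00 → clear.
S58: ends 08:15 at or before S63 starts 14:00 → clear.
S59: ends 11:45 at or before S63 starts 14:00 → clear.
S60: starts 14:45 at or after S63 ends 14:15 → clear.
S61: starts 17:00 at or after S63 ends 14:15 → clear.
S62: starts 19:00 at or after S63 ends 14:15 → clear.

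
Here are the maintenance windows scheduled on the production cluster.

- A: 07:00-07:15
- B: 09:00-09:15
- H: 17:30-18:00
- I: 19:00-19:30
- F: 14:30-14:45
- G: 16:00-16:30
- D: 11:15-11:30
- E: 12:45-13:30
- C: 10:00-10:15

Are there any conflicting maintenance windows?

Sorted by start: A, B, C, D, E, F, G, H, I.
B starts after A ends; A is clear from here.
C starts after B ends; B is clear from here.
D starts after C ends; C is clear from here.
E starts after D ends; D is clear from here.
F starts after E ends; E is clear from here.
G starts after F ends; F is clear from here.
H starts after G ends; G is clear from here.
I starts after H ends.
Every pair is clear; the schedule has no overlaps.

No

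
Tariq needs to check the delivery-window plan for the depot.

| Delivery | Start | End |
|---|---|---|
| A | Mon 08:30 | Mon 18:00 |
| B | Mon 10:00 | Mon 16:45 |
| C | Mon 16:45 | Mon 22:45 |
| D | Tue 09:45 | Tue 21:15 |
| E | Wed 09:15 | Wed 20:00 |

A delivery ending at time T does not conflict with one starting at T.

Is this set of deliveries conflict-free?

Two intervals overlap when each starts before the other ends.
Sorted by start: A, B, C, D, E.
B starts before A ends → A and B overlap.
That's a conflict, so the schedule is not conflict-free.

No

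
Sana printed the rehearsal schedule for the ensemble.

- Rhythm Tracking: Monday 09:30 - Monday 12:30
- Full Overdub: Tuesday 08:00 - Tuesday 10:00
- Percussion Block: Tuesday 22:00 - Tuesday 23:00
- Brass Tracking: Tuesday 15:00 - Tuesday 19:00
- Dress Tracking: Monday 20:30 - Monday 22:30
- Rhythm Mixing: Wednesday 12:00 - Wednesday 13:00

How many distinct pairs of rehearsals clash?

Two intervals overlap when each starts before the other ends.
Sorted by start: Rhythm Tracking, Dress Tracking, Full Overdub, Brass Tracking, Percussion Block, Rhythm Mixing.
Dress Tracking starts after Rhythm Tracking ends, so Rhythm Tracking has no further overlaps.
Full Overdub starts after Dress Tracking ends, so Dress Tracking has no further overlaps.
Brass Tracking starts after Full Overdub ends, so Full Overdub has no further overlaps.
Percussion Block starts after Brass Tracking ends, so Brass Tracking has no further overlaps.
Rhythm Mixing starts after Percussion Block ends.
No pair overlaps.

0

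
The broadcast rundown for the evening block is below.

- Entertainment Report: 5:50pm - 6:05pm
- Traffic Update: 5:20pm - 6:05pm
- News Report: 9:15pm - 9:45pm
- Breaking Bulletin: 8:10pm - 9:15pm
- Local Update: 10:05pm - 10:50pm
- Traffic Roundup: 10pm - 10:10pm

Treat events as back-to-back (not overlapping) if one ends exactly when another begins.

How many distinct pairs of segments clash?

2

Check each pair: they overlap iff neither finishes before the other starts.
Sorted by start: Traffic Update, Entertainment Report, Breaking Bulletin, News Report, Traffic Roundup, Local Update.
Entertainment Report starts before Traffic Update ends → Traffic Update and Entertainment Report overlap.
Breaking Bulletin starts after Traffic Update ends, so Traffic Update has no further overlaps.
Breaking Bulletin starts after Entertainment Report ends, so Entertainment Report has no further overlaps.
News Report starts exactly when Breaking Bulletin ends (back-to-back, no overlap), so Breaking Bulletin has no further overlaps.
Traffic Roundup starts after News Report ends, so News Report has no further overlaps.
Local Update starts before Traffic Roundup ends → Traffic Roundup and Local Update overlap.
Overlapping pairs: Entertainment Report & Traffic Update, Local Update & Traffic Roundup — 2 in total.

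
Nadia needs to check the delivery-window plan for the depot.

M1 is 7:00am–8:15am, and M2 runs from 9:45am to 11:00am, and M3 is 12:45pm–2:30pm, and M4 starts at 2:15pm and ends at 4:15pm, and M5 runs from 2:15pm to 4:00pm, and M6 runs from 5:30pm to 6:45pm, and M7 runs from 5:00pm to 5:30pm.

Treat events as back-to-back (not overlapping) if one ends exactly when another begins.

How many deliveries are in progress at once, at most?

Sweep the timeline, counting +1 at each start and −1 at each end (ends before starts at a tie):
7:00am start M1 → 1
8:15am end M1 → 0
9:45am start M2 → 1
11:00am end M2 → 0
12:45pm start M3 → 1
2:15pm start M4 → 2
2:15pm start M5 → 3
2:30pm end M3 → 2
4:00pm end M5 → 1
4:15pm end M4 → 0
5:00pm start M7 → 1
5:30pm end M7 → 0
5:30pm start M6 → 1
6:45pm end M6 → 0
Peak is 3, at 2:15pm (M3, M4, M5).

3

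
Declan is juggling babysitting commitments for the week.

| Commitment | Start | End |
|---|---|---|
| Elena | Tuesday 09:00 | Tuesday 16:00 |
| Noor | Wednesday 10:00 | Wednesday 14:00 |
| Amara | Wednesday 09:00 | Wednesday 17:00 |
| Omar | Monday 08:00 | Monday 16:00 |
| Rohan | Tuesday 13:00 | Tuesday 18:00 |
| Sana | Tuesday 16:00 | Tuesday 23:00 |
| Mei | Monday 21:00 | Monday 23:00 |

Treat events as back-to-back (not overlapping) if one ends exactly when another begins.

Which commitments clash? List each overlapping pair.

Sorted by start: Omar, Mei, Elena, Rohan, Sana, Amara, Noor.
Mei starts after Omar ends, so nothing later overlaps Omar either.
Elena starts after Mei ends, so nothing later overlaps Mei either.
Rohan starts before Elena ends → Elena and Rohan overlap.
Sana starts exactly when Elena ends (back-to-back, no overlap), so nothing later overlaps Elena either.
Sana starts before Rohan ends → Rohan and Sana overlap.
Amara starts after Rohan ends, so nothing later overlaps Rohan either.
Amara starts after Sana ends, so nothing later overlaps Sana either.
Noor starts before Amara ends → Amara and Noor overlap.

Amara & Noor, Elena & Rohan, Rohan & Sana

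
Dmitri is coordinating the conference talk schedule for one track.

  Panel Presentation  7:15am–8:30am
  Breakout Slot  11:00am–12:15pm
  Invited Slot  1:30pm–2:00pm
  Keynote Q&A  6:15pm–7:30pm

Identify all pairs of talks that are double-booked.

Sorted by start: Panel Presentation, Breakout Slot, Invited Slot, Keynote Q&A.
Breakout Slot starts after Panel Presentation ends, so Panel Presentation has no further overlaps.
Invited Slot starts after Breakout Slot ends, so Breakout Slot has no further overlaps.
Keynote Q&A starts after Invited Slot ends.

no conflicts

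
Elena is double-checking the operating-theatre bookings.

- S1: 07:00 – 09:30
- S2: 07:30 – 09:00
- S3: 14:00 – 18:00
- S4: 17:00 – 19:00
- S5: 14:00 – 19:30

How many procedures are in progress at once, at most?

3

Walk through starts and ends in time order (an end at T is processed before a start at T):
07:00 start S1 → 1
07:30 start S2 → 2
09:00 end S2 → 1
09:30 end S1 → 0
14:00 start S3 → 1
14:00 start S5 → 2
17:00 start S4 → 3
18:00 end S3 → 2
19:00 end S4 → 1
19:30 end S5 → 0
Peak is 3, at 17:00 (S3, S4, S5).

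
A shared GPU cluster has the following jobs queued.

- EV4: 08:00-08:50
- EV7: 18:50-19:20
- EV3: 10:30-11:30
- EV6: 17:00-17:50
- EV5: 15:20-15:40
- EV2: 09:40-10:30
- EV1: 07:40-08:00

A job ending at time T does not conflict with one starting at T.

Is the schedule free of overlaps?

Sorted by start: EV1, EV4, EV2, EV3, EV5, EV6, EV7.
EV4 starts exactly when EV1 ends (back-to-back, no overlap); EV1 is clear from here.
EV2 starts after EV4 ends; EV4 is clear from here.
EV3 starts exactly when EV2 ends (back-to-back, no overlap); EV2 is clear from here.
EV5 starts after EV3 ends; EV3 is clear from here.
EV6 starts after EV5 ends; EV5 is clear from here.
EV7 starts after EV6 ends.
Every pair is clear; the schedule has no overlaps.

Yes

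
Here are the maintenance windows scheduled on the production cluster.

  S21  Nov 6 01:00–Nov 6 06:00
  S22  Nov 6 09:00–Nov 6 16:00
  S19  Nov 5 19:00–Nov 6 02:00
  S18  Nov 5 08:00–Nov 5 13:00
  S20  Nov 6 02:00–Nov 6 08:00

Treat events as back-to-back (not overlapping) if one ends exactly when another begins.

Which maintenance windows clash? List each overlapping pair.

S19 & S21, S20 & S21

Two intervals overlap when each starts before the other ends.
Sorted by start: S18, S19, S21, S20, S22.
S19 starts after S18 ends; S18 is clear from here.
S21 starts before S19 ends → S19 and S21 overlap.
S20 starts exactly when S19 ends (back-to-back, no overlap); S19 is clear from here.
S20 starts before S21 ends → S21 and S20 overlap.
S22 starts after S21 ends.
S22 starts after S20 ends.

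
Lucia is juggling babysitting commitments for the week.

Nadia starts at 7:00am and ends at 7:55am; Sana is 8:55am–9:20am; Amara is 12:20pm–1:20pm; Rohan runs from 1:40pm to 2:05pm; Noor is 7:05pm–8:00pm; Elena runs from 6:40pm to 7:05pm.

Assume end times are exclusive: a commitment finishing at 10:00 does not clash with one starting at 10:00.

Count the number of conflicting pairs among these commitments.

Sorted by start: Nadia, Sana, Amara, Rohan, Elena, Noor.
Sana starts after Nadia ends; Nadia is clear from here.
Amara starts after Sana ends; Sana is clear from here.
Rohan starts after Amara ends; Amara is clear from here.
Elena starts after Rohan ends; Rohan is clear from here.
Noor starts exactly when Elena ends (back-to-back, no overlap).
No pair overlaps.

0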